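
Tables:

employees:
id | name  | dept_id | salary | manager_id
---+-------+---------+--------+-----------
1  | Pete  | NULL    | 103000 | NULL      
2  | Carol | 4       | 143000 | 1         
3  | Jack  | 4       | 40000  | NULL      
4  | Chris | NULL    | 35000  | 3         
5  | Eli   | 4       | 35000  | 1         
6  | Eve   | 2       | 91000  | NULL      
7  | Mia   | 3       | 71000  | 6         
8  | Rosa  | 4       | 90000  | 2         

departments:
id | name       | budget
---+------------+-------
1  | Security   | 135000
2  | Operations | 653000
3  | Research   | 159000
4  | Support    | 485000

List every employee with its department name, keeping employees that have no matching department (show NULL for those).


LEFT JOIN keeps every row from employees (the left table); where dept_id has no match in departments, the department columns become NULL. Walk through each employee:
  - employee 1 (Pete): dept_id=NULL, no match -> kept with NULL
  - employee 2 (Carol): dept_id=4 -> matches Support
  - employee 3 (Jack): dept_id=4 -> matches Support
  - employee 4 (Chris): dept_id=NULL, no match -> kept with NULL
  - employee 5 (Eli): dept_id=4 -> matches Support
  - employee 6 (Eve): dept_id=2 -> matches Operations
  - employee 7 (Mia): dept_id=3 -> matches Research
  - employee 8 (Rosa): dept_id=4 -> matches Support
All 8 rows appear; 2 have NULL department.

SQL:
SELECT a.name, b.name AS department
FROM employees a
LEFT JOIN departments b ON a.dept_id = b.id

Result:
name  | department
------+-----------
Pete  | NULL      
Carol | Support   
Jack  | Support   
Chris | NULL      
Eli   | Support   
Eve   | Operations
Mia   | Research  
Rosa  | Support   


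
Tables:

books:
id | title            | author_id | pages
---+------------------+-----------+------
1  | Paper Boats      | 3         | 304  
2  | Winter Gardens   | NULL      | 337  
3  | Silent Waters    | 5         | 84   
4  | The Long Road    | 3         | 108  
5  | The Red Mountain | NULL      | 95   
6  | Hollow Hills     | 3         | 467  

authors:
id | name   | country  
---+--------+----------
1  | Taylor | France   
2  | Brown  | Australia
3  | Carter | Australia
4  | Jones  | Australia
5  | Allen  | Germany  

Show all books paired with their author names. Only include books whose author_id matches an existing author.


INNER JOIN keeps only books rows whose author_id matches an id in authors. Walk through each book:
  - book 1 (Paper Boats): author_id=3 -> matches Carter
  - book 2 (Winter Gardens): author_id=NULL, no match -> dropped
  - book 3 (Silent Waters): author_id=5 -> matches Allen
  - book 4 (The Long Road): author_id=3 -> matches Carter
  - book 5 (The Red Mountain): author_id=NULL, no match -> dropped
  - book 6 (Hollow Hills): author_id=3 -> matches Carter
So 2 of 6 rows are dropped.

SQL:
SELECT a.title, b.name AS author
FROM books a
INNER JOIN authors b ON a.author_id = b.id

Result:
title         | author
--------------+-------
Paper Boats   | Carter
Silent Waters | Allen 
The Long Road | Carter
Hollow Hills  | Carter


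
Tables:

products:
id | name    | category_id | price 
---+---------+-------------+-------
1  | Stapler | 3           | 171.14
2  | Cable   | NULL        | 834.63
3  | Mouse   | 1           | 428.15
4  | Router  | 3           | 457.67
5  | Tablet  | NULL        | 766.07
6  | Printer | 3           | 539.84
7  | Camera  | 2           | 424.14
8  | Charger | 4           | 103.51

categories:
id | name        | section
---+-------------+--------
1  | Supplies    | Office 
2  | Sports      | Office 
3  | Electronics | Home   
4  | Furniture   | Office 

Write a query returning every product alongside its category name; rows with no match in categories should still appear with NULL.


LEFT JOIN keeps every row from products (the left table); where category_id has no match in categories, the category columns become NULL. Walk through each product:
  - product 1 (Stapler): category_id=3 -> matches Electronics
  - product 2 (Cable): category_id=NULL, no match -> kept with NULL
  - product 3 (Mouse): category_id=1 -> matches Supplies
  - product 4 (Router): category_id=3 -> matches Electronics
  - product 5 (Tablet): category_id=NULL, no match -> kept with NULL
  - product 6 (Printer): category_id=3 -> matches Electronics
  - product 7 (Camera): category_id=2 -> matches Sports
  - product 8 (Charger): category_id=4 -> matches Furniture
All 8 rows appear; 2 have NULL category.

SQL:
SELECT a.name, b.name AS category
FROM products a
LEFT JOIN categories b ON a.category_id = b.id

Result:
name    | category   
--------+------------
Stapler | Electronics
Cable   | NULL       
Mouse   | Supplies   
Router  | Electronics
Tablet  | NULL       
Printer | Electronics
Camera  | Sports     
Charger | Furniture  


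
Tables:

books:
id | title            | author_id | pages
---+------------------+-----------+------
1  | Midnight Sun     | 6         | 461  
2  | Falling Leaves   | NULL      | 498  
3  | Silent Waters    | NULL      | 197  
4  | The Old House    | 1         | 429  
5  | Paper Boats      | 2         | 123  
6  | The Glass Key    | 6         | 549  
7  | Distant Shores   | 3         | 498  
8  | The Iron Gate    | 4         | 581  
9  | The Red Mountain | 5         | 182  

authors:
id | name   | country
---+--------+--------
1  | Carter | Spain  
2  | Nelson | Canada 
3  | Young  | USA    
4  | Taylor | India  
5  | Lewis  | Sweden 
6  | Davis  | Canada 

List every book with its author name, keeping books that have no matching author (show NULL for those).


LEFT JOIN keeps every row from books (the left table); where author_id has no match in authors, the author columns become NULL. Walk through each book:
  - book 1 (Midnight Sun): author_id=6 -> matches Davis
  - book 2 (Falling Leaves): author_id=NULL, no match -> kept with NULL
  - book 3 (Silent Waters): author_id=NULL, no match -> kept with NULL
  - book 4 (The Old House): author_id=1 -> matches Carter
  - book 5 (Paper Boats): author_id=2 -> matches Nelson
  - book 6 (The Glass Key): author_id=6 -> matches Davis
  - book 7 (Distant Shores): author_id=3 -> matches Young
  - book 8 (The Iron Gate): author_id=4 -> matches Taylor
  - book 9 (The Red Mountain): author_id=5 -> matches Lewis
All 9 rows appear; 2 have NULL author.

SQL:
SELECT a.title, b.name AS author
FROM books a
LEFT JOIN authors b ON a.author_id = b.id

Result:
title            | author
-----------------+-------
Midnight Sun     | Davis 
Falling Leaves   | NULL  
Silent Waters    | NULL  
The Old House    | Carter
Paper Boats      | Nelson
The Glass Key    | Davis 
Distant Shores   | Young 
The Iron Gate    | Taylor
The Red Mountain | Lewis 


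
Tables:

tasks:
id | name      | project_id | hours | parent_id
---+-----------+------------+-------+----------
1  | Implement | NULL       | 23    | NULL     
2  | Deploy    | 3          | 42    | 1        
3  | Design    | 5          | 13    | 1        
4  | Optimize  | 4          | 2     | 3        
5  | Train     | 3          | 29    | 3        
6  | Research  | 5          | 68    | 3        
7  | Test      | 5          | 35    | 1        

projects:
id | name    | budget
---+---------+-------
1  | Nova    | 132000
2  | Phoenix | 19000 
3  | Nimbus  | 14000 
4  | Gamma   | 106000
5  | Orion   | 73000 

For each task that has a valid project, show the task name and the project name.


INNER JOIN keeps only tasks rows whose project_id matches an id in projects. Walk through each task:
  - task 1 (Implement): project_id=NULL, no match -> dropped
  - task 2 (Deploy): project_id=3 -> matches Nimbus
  - task 3 (Design): project_id=5 -> matches Orion
  - task 4 (Optimize): project_id=4 -> matches Gamma
  - task 5 (Train): project_id=3 -> matches Nimbus
  - task 6 (Research): project_id=5 -> matches Orion
  - task 7 (Test): project_id=5 -> matches Orion
So 1 of 7 rows is dropped.

SQL:
SELECT a.name, b.name AS project
FROM tasks a
INNER JOIN projects b ON a.project_id = b.id

Result:
name     | project
---------+--------
Deploy   | Nimbus 
Design   | Orion  
Optimize | Gamma  
Train    | Nimbus 
Research | Orion  
Test     | Orion  


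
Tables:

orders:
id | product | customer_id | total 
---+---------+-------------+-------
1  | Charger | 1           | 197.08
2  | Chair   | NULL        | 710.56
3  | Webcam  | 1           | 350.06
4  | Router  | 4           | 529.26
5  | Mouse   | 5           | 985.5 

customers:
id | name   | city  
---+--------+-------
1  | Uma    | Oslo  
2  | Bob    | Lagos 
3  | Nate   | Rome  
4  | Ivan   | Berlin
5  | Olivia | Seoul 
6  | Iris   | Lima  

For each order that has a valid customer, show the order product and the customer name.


INNER JOIN keeps only orders rows whose customer_id matches an id in customers. Walk through each order:
  - order 1 (Charger): customer_id=1 -> matches Uma
  - order 2 (Chair): customer_id=NULL, no match -> dropped
  - order 3 (Webcam): customer_id=1 -> matches Uma
  - order 4 (Router): customer_id=4 -> matches Ivan
  - order 5 (Mouse): customer_id=5 -> matches Olivia
So 1 of 5 rows is dropped.

SQL:
SELECT a.product, b.name AS customer
FROM orders a
INNER JOIN customers b ON a.customer_id = b.id

Result:
product | customer
--------+---------
Charger | Uma     
Webcam  | Uma     
Router  | Ivan    
Mouse   | Olivia  


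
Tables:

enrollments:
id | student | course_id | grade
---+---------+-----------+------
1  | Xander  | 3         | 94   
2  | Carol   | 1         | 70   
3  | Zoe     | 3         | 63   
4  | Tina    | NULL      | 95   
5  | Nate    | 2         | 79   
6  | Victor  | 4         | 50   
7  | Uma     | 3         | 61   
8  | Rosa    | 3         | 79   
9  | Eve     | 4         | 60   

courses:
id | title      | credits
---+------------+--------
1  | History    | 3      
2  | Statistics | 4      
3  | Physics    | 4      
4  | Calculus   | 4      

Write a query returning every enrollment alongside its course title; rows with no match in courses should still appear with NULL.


LEFT JOIN keeps every row from enrollments (the left table); where course_id has no match in courses, the course columns become NULL. Walk through each enrollment:
  - enrollment 1 (Xander): course_id=3 -> matches Physics
  - enrollment 2 (Carol): course_id=1 -> matches History
  - enrollment 3 (Zoe): course_id=3 -> matches Physics
  - enrollment 4 (Tina): course_id=NULL, no match -> kept with NULL
  - enrollment 5 (Nate): course_id=2 -> matches Statistics
  - enrollment 6 (Victor): course_id=4 -> matches Calculus
  - enrollment 7 (Uma): course_id=3 -> matches Physics
  - enrollment 8 (Rosa): course_id=3 -> matches Physics
  - enrollment 9 (Eve): course_id=4 -> matches Calculus
All 9 rows appear; 1 has NULL course.

SQL:
SELECT a.student, b.title AS course
FROM enrollments a
LEFT JOIN courses b ON a.course_id = b.id

Result:
student | course    
--------+-----------
Xander  | Physics   
Carol   | History   
Zoe     | Physics   
Tina    | NULL      
Nate    | Statistics
Victor  | Calculus  
Uma     | Physics   
Rosa    | Physics   
Eve     | Calculus  


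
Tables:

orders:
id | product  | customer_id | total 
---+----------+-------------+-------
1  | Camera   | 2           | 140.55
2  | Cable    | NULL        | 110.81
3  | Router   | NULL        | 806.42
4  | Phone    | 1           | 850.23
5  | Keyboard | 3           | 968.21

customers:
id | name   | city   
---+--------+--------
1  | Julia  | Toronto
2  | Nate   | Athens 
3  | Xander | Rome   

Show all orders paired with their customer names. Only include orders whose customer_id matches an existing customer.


INNER JOIN keeps only orders rows whose customer_id matches an id in customers. Walk through each order:
  - order 1 (Camera): customer_id=2 -> matches Nate
  - order 2 (Cable): customer_id=NULL, no match -> dropped
  - order 3 (Router): customer_id=NULL, no match -> dropped
  - order 4 (Phone): customer_id=1 -> matches Julia
  - order 5 (Keyboard): customer_id=3 -> matches Xander
So 2 of 5 rows are dropped.

SQL:
SELECT a.product, b.name AS customer
FROM orders a
INNER JOIN customers b ON a.customer_id = b.id

Result:
product  | customer
---------+---------
Camera   | Nate    
Phone    | Julia   
Keyboard | Xander  


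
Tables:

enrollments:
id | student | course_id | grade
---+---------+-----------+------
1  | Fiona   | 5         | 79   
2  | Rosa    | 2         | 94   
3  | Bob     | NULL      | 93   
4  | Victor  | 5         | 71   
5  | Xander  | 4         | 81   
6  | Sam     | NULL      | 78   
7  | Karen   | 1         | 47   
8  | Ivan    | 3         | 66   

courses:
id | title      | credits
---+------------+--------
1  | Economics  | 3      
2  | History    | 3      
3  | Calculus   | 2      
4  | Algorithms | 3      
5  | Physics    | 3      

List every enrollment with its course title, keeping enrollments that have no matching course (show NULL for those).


LEFT JOIN keeps every row from enrollments (the left table); where course_id has no match in courses, the course columns become NULL. Walk through each enrollment:
  - enrollment 1 (Fiona): course_id=5 -> matches Physics
  - enrollment 2 (Rosa): course_id=2 -> matches History
  - enrollment 3 (Bob): course_id=NULL, no match -> kept with NULL
  - enrollment 4 (Victor): course_id=5 -> matches Physics
  - enrollment 5 (Xander): course_id=4 -> matches Algorithms
  - enrollment 6 (Sam): course_id=NULL, no match -> kept with NULL
  - enrollment 7 (Karen): course_id=1 -> matches Economics
  - enrollment 8 (Ivan): course_id=3 -> matches Calculus
All 8 rows appear; 2 have NULL course.

SQL:
SELECT a.student, b.title AS course
FROM enrollments a
LEFT JOIN courses b ON a.course_id = b.id

Result:
student | course    
--------+-----------
Fiona   | Physics   
Rosa    | History   
Bob     | NULL      
Victor  | Physics   
Xander  | Algorithms
Sam     | NULL      
Karen   | Economics 
Ivan    | Calculus  


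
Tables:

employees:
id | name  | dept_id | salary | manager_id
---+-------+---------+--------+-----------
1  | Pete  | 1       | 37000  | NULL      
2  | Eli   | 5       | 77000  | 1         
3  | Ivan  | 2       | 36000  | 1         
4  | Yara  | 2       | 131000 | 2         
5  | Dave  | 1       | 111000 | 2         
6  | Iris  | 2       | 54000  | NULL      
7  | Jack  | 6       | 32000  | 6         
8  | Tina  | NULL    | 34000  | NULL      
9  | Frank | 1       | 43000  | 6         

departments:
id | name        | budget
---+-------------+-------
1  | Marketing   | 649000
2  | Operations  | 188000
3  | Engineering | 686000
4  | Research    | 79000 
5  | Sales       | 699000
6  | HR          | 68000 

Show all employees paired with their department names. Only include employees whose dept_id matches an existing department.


INNER JOIN keeps only employees rows whose dept_id matches an id in departments. Walk through each employee:
  - employee 1 (Pete): dept_id=1 -> matches Marketing
  - employee 2 (Eli): dept_id=5 -> matches Sales
  - employee 3 (Ivan): dept_id=2 -> matches Operations
  - employee 4 (Yara): dept_id=2 -> matches Operations
  - employee 5 (Dave): dept_id=1 -> matches Marketing
  - employee 6 (Iris): dept_id=2 -> matches Operations
  - employee 7 (Jack): dept_id=6 -> matches HR
  - employee 8 (Tina): dept_id=NULL, no match -> dropped
  - employee 9 (Frank): dept_id=1 -> matches Marketing
So 1 of 9 rows is dropped.

SQL:
SELECT a.name, b.name AS department
FROM employees a
INNER JOIN departments b ON a.dept_id = b.id

Result:
name  | department
------+-----------
Pete  | Marketing 
Eli   | Sales     
Ivan  | Operations
Yara  | Operations
Dave  | Marketing 
Iris  | Operations
Jack  | HR        
Frank | Marketing 


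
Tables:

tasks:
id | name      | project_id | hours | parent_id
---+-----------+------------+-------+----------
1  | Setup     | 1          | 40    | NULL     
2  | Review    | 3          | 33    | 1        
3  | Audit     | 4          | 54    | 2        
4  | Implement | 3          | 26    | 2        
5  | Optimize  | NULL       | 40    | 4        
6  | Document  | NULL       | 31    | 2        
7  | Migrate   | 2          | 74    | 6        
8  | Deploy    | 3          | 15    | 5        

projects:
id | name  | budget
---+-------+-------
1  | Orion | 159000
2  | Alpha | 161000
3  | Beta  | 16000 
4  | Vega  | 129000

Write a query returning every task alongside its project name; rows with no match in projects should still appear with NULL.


LEFT JOIN keeps every row from tasks (the left table); where project_id has no match in projects, the project columns become NULL. Walk through each task:
  - task 1 (Setup): project_id=1 -> matches Orion
  - task 2 (Review): project_id=3 -> matches Beta
  - task 3 (Audit): project_id=4 -> matches Vega
  - task 4 (Implement): project_id=3 -> matches Beta
  - task 5 (Optimize): project_id=NULL, no match -> kept with NULL
  - task 6 (Document): project_id=NULL, no match -> kept with NULL
  - task 7 (Migrate): project_id=2 -> matches Alpha
  - task 8 (Deploy): project_id=3 -> matches Beta
All 8 rows appear; 2 have NULL project.

SQL:
SELECT a.name, b.name AS project
FROM tasks a
LEFT JOIN projects b ON a.project_id = b.id

Result:
name      | project
----------+--------
Setup     | Orion  
Review    | Beta   
Audit     | Vega   
Implement | Beta   
Optimize  | NULL   
Document  | NULL   
Migrate   | Alpha  
Deploy    | Beta   


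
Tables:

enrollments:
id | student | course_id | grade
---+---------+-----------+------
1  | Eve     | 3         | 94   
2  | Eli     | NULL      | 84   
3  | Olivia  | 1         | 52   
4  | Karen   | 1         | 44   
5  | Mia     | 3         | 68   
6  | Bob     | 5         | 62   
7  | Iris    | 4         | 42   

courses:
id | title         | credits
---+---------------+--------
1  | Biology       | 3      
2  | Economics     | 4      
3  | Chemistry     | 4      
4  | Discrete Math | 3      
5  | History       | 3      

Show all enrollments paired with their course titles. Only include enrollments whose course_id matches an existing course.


INNER JOIN keeps only enrollments rows whose course_id matches an id in courses. Walk through each enrollment:
  - enrollment 1 (Eve): course_id=3 -> matches Chemistry
  - enrollment 2 (Eli): course_id=NULL, no match -> dropped
  - enrollment 3 (Olivia): course_id=1 -> matches Biology
  - enrollment 4 (Karen): course_id=1 -> matches Biology
  - enrollment 5 (Mia): course_id=3 -> matches Chemistry
  - enrollment 6 (Bob): course_id=5 -> matches History
  - enrollment 7 (Iris): course_id=4 -> matches Discrete Math
So 1 of 7 rows is dropped.

SQL:
SELECT a.student, b.title AS course
FROM enrollments a
INNER JOIN courses b ON a.course_id = b.id

Result:
student | course       
--------+--------------
Eve     | Chemistry    
Olivia  | Biology      
Karen   | Biology      
Mia     | Chemistry    
Bob     | History      
Iris    | Discrete Math


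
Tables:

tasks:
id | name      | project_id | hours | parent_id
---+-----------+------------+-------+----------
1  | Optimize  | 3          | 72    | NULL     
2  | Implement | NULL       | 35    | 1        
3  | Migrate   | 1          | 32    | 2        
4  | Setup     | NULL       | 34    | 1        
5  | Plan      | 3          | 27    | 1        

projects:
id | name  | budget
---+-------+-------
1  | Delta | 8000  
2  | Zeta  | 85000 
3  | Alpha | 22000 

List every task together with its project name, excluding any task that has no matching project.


INNER JOIN keeps only tasks rows whose project_id matches an id in projects. Walk through each task:
  - task 1 (Optimize): project_id=3 -> matches Alpha
  - task 2 (Implement): project_id=NULL, no match -> dropped
  - task 3 (Migrate): project_id=1 -> matches Delta
  - task 4 (Setup): project_id=NULL, no match -> dropped
  - task 5 (Plan): project_id=3 -> matches Alpha
So 2 of 5 rows are dropped.

SQL:
SELECT a.name, b.name AS project
FROM tasks a
INNER JOIN projects b ON a.project_id = b.id

Result:
name     | project
---------+--------
Optimize | Alpha  
Migrate  | Delta  
Plan     | Alpha  


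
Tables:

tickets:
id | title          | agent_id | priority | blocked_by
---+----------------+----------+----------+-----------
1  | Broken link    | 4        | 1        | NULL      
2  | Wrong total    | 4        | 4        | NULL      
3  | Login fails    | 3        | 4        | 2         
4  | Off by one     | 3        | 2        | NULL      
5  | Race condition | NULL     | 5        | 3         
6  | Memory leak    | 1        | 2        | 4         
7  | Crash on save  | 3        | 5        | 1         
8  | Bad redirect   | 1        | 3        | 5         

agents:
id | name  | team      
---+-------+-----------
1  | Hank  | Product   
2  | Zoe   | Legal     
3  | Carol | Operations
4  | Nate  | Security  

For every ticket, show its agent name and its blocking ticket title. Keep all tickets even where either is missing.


Two LEFT JOINs from the same base table tickets: one to agents via agent_id, one to tickets itself via blocked_by. Both are LEFT so every ticket is preserved.
Match against agents:
  - ticket 1 (Broken link): agent_id=4 -> matches Nate
  - ticket 2 (Wrong total): agent_id=4 -> matches Nate
  - ticket 3 (Login fails): agent_id=3 -> matches Carol
  - ticket 4 (Off by one): agent_id=3 -> matches Carol
  - ticket 5 (Race condition): agent_id=NULL, no match -> kept with NULL
  - ticket 6 (Memory leak): agent_id=1 -> matches Hank
  - ticket 7 (Crash on save): agent_id=3 -> matches Carol
  - ticket 8 (Bad redirect): agent_id=1 -> matches Hank
Match against tickets (self):
  - ticket 1 (Broken link): blocked_by=NULL -> NULL
  - ticket 2 (Wrong total): blocked_by=NULL -> NULL
  - ticket 3 (Login fails): blocked_by=2 -> Wrong total
  - ticket 4 (Off by one): blocked_by=NULL -> NULL
  - ticket 5 (Race condition): blocked_by=3 -> Login fails
  - ticket 6 (Memory leak): blocked_by=4 -> Off by one
  - ticket 7 (Crash on save): blocked_by=1 -> Broken link
  - ticket 8 (Bad redirect): blocked_by=5 -> Race condition

SQL:
SELECT a.title, b.name AS agent, c.title AS blocked_by
FROM tickets a
LEFT JOIN agents b ON a.agent_id = b.id
LEFT JOIN tickets c ON a.blocked_by = c.id

Result:
title          | agent | blocked_by    
---------------+-------+---------------
Broken link    | Nate  | NULL          
Wrong total    | Nate  | NULL          
Login fails    | Carol | Wrong total   
Off by one     | Carol | NULL          
Race condition | NULL  | Login fails   
Memory leak    | Hank  | Off by one    
Crash on save  | Carol | Broken link   
Bad redirect   | Hank  | Race condition


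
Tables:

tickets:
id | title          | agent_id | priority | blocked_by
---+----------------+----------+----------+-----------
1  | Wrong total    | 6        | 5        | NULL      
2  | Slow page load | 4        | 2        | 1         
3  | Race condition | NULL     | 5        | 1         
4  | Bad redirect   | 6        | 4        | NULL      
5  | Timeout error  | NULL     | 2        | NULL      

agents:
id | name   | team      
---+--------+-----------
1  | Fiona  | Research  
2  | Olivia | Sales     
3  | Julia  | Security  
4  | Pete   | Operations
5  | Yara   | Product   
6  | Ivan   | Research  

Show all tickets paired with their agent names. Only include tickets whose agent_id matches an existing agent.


INNER JOIN keeps only tickets rows whose agent_id matches an id in agents. Walk through each ticket:
  - ticket 1 (Wrong total): agent_id=6 -> matches Ivan
  - ticket 2 (Slow page load): agent_id=4 -> matches Pete
  - ticket 3 (Race condition): agent_id=NULL, no match -> dropped
  - ticket 4 (Bad redirect): agent_id=6 -> matches Ivan
  - ticket 5 (Timeout error): agent_id=NULL, no match -> dropped
So 2 of 5 rows are dropped.

SQL:
SELECT a.title, b.name AS agent
FROM tickets a
INNER JOIN agents b ON a.agent_id = b.id

Result:
title          | agent
---------------+------
Wrong total    | Ivan 
Slow page load | Pete 
Bad redirect   | Ivan 


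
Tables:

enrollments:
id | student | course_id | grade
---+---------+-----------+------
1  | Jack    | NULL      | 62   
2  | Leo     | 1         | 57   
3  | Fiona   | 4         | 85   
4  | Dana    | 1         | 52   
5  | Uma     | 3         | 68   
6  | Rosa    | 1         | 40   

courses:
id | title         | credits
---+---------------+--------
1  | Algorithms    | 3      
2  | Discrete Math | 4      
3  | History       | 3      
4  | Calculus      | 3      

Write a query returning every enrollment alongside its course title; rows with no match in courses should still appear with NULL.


LEFT JOIN keeps every row from enrollments (the left table); where course_id has no match in courses, the course columns become NULL. Walk through each enrollment:
  - enrollment 1 (Jack): course_id=NULL, no match -> kept with NULL
  - enrollment 2 (Leo): course_id=1 -> matches Algorithms
  - enrollment 3 (Fiona): course_id=4 -> matches Calculus
  - enrollment 4 (Dana): course_id=1 -> matches Algorithms
  - enrollment 5 (Uma): course_id=3 -> matches History
  - enrollment 6 (Rosa): course_id=1 -> matches Algorithms
All 6 rows appear; 1 has NULL course.

SQL:
SELECT a.student, b.title AS course
FROM enrollments a
LEFT JOIN courses b ON a.course_id = b.id

Result:
student | course    
--------+-----------
Jack    | NULL      
Leo     | Algorithms
Fiona   | Calculus  
Dana    | Algorithms
Uma     | History   
Rosa    | Algorithms


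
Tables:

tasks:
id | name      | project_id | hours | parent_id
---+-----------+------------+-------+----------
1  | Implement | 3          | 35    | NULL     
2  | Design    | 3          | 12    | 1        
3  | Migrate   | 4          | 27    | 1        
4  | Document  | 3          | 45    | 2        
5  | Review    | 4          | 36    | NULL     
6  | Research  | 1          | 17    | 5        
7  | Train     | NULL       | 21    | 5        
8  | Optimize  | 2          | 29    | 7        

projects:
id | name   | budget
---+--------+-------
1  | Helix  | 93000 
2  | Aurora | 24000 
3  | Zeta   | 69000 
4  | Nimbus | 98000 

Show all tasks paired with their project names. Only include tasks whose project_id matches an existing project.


INNER JOIN keeps only tasks rows whose project_id matches an id in projects. Walk through each task:
  - task 1 (Implement): project_id=3 -> matches Zeta
  - task 2 (Design): project_id=3 -> matches Zeta
  - task 3 (Migrate): project_id=4 -> matches Nimbus
  - task 4 (Document): project_id=3 -> matches Zeta
  - task 5 (Review): project_id=4 -> matches Nimbus
  - task 6 (Research): project_id=1 -> matches Helix
  - task 7 (Train): project_id=NULL, no match -> dropped
  - task 8 (Optimize): project_id=2 -> matches Aurora
So 1 of 8 rows is dropped.

SQL:
SELECT a.name, b.name AS project
FROM tasks a
INNER JOIN projects b ON a.project_id = b.id

Result:
name      | project
----------+--------
Implement | Zeta   
Design    | Zeta   
Migrate   | Nimbus 
Document  | Zeta   
Review    | Nimbus 
Research  | Helix  
Optimize  | Aurora 


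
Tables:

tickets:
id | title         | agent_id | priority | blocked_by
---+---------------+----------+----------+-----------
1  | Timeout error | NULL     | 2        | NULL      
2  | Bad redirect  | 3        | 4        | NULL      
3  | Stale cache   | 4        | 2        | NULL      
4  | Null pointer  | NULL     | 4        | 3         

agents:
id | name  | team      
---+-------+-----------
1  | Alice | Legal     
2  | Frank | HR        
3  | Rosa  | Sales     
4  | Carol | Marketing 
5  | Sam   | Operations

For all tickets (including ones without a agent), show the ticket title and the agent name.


LEFT JOIN keeps every row from tickets (the left table); where agent_id has no match in agents, the agent columns become NULL. Walk through each ticket:
  - ticket 1 (Timeout error): agent_id=NULL, no match -> kept with NULL
  - ticket 2 (Bad redirect): agent_id=3 -> matches Rosa
  - ticket 3 (Stale cache): agent_id=4 -> matches Carol
  - ticket 4 (Null pointer): agent_id=NULL, no match -> kept with NULL
All 4 rows appear; 2 have NULL agent.

SQL:
SELECT a.title, b.name AS agent
FROM tickets a
LEFT JOIN agents b ON a.agent_id = b.id

Result:
title         | agent
--------------+------
Timeout error | NULL 
Bad redirect  | Rosa 
Stale cache   | Carol
Null pointer  | NULL 


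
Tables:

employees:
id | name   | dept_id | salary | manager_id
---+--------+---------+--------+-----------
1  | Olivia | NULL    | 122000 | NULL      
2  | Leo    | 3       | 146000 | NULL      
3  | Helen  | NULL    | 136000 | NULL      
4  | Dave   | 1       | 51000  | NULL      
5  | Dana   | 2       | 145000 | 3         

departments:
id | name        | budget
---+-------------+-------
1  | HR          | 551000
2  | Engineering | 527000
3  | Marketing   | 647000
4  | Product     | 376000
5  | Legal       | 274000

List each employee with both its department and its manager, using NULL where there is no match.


Two LEFT JOINs from the same base table employees: one to departments via dept_id, one to employees itself via manager_id. Both are LEFT so every employee is preserved.
Match against departments:
  - employee 1 (Olivia): dept_id=NULL, no match -> kept with NULL
  - employee 2 (Leo): dept_id=3 -> matches Marketing
  - employee 3 (Helen): dept_id=NULL, no match -> kept with NULL
  - employee 4 (Dave): dept_id=1 -> matches HR
  - employee 5 (Dana): dept_id=2 -> matches Engineering
Match against employees (self):
  - employee 1 (Olivia): manager_id=NULL -> NULL
  - employee 2 (Leo): manager_id=NULL -> NULL
  - employee 3 (Helen): manager_id=NULL -> NULL
  - employee 4 (Dave): manager_id=NULL -> NULL
  - employee 5 (Dana): manager_id=3 -> Helen

SQL:
SELECT a.name, b.name AS department, c.name AS manager
FROM employees a
LEFT JOIN departments b ON a.dept_id = b.id
LEFT JOIN employees c ON a.manager_id = c.id

Result:
name   | department  | manager
-------+-------------+--------
Olivia | NULL        | NULL   
Leo    | Marketing   | NULL   
Helen  | NULL        | NULL   
Dave   | HR          | NULL   
Dana   | Engineering | Helen  


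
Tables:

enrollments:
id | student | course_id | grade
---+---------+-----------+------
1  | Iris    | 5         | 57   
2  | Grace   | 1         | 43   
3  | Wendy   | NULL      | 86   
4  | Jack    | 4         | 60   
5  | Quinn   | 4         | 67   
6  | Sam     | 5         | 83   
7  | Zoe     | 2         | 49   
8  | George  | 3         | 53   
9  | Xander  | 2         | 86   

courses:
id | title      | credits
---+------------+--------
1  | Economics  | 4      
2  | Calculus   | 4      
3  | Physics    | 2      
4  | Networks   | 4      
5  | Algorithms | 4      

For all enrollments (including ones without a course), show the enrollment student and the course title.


LEFT JOIN keeps every row from enrollments (the left table); where course_id has no match in courses, the course columns become NULL. Walk through each enrollment:
  - enrollment 1 (Iris): course_id=5 -> matches Algorithms
  - enrollment 2 (Grace): course_id=1 -> matches Economics
  - enrollment 3 (Wendy): course_id=NULL, no match -> kept with NULL
  - enrollment 4 (Jack): course_id=4 -> matches Networks
  - enrollment 5 (Quinn): course_id=4 -> matches Networks
  - enrollment 6 (Sam): course_id=5 -> matches Algorithms
  - enrollment 7 (Zoe): course_id=2 -> matches Calculus
  - enrollment 8 (George): course_id=3 -> matches Physics
  - enrollment 9 (Xander): course_id=2 -> matches Calculus
All 9 rows appear; 1 has NULL course.

SQL:
SELECT a.student, b.title AS course
FROM enrollments a
LEFT JOIN courses b ON a.course_id = b.id

Result:
student | course    
--------+-----------
Iris    | Algorithms
Grace   | Economics 
Wendy   | NULL      
Jack    | Networks  
Quinn   | Networks  
Sam     | Algorithms
Zoe     | Calculus  
George  | Physics   
Xander  | Calculus  


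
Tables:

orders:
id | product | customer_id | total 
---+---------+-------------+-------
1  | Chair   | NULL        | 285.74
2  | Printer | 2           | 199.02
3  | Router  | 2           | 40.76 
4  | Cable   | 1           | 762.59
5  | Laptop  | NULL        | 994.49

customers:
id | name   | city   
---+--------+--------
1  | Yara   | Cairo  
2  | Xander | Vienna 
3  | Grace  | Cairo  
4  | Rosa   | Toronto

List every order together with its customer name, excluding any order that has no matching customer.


INNER JOIN keeps only orders rows whose customer_id matches an id in customers. Walk through each order:
  - order 1 (Chair): customer_id=NULL, no match -> dropped
  - order 2 (Printer): customer_id=2 -> matches Xander
  - order 3 (Router): customer_id=2 -> matches Xander
  - order 4 (Cable): customer_id=1 -> matches Yara
  - order 5 (Laptop): customer_id=NULL, no match -> dropped
So 2 of 5 rows are dropped.

SQL:
SELECT a.product, b.name AS customer
FROM orders a
INNER JOIN customers b ON a.customer_id = b.id

Result:
product | customer
--------+---------
Printer | Xander  
Router  | Xander  
Cable   | Yara    


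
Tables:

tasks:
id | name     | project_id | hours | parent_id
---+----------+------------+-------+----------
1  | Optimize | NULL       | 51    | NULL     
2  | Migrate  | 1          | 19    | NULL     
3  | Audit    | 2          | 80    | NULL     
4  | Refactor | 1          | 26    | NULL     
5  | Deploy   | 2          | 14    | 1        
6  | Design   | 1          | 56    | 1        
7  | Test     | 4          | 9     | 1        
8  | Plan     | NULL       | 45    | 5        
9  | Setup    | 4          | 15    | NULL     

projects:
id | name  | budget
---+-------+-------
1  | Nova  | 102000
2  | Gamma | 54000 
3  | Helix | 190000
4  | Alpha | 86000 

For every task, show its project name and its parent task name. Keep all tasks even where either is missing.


Two LEFT JOINs from the same base table tasks: one to projects via project_id, one to tasks itself via parent_id. Both are LEFT so every task is preserved.
Match against projects:
  - task 1 (Optimize): project_id=NULL, no match -> kept with NULL
  - task 2 (Migrate): project_id=1 -> matches Nova
  - task 3 (Audit): project_id=2 -> matches Gamma
  - task 4 (Refactor): project_id=1 -> matches Nova
  - task 5 (Deploy): project_id=2 -> matches Gamma
  - task 6 (Design): project_id=1 -> matches Nova
  - task 7 (Test): project_id=4 -> matches Alpha
  - task 8 (Plan): project_id=NULL, no match -> kept with NULL
  - task 9 (Setup): project_id=4 -> matches Alpha
Match against tasks (self):
  - task 1 (Optimize): parent_id=NULL -> NULL
  - task 2 (Migrate): parent_id=NULL -> NULL
  - task 3 (Audit): parent_id=NULL -> NULL
  - task 4 (Refactor): parent_id=NULL -> NULL
  - task 5 (Deploy): parent_id=1 -> Optimize
  - task 6 (Design): parent_id=1 -> Optimize
  - task 7 (Test): parent_id=1 -> Optimize
  - task 8 (Plan): parent_id=5 -> Deploy
  - task 9 (Setup): parent_id=NULL -> NULL

SQL:
SELECT a.name, b.name AS project, c.name AS parent
FROM tasks a
LEFT JOIN projects b ON a.project_id = b.id
LEFT JOIN tasks c ON a.parent_id = c.id

Result:
name     | project | parent  
---------+---------+---------
Optimize | NULL    | NULL    
Migrate  | Nova    | NULL    
Audit    | Gamma   | NULL    
Refactor | Nova    | NULL    
Deploy   | Gamma   | Optimize
Design   | Nova    | Optimize
Test     | Alpha   | Optimize
Plan     | NULL    | Deploy  
Setup    | Alpha   | NULL    


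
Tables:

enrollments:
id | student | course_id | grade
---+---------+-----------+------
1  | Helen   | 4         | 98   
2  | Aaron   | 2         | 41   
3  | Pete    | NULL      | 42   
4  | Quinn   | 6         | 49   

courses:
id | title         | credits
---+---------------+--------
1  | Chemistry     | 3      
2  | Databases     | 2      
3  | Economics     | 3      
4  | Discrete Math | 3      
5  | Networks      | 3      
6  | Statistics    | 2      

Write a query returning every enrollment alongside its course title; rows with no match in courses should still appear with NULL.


LEFT JOIN keeps every row from enrollments (the left table); where course_id has no match in courses, the course columns become NULL. Walk through each enrollment:
  - enrollment 1 (Helen): course_id=4 -> matches Discrete Math
  - enrollment 2 (Aaron): course_id=2 -> matches Databases
  - enrollment 3 (Pete): course_id=NULL, no match -> kept with NULL
  - enrollment 4 (Quinn): course_id=6 -> matches Statistics
All 4 rows appear; 1 has NULL course.

SQL:
SELECT a.student, b.title AS course
FROM enrollments a
LEFT JOIN courses b ON a.course_id = b.id

Result:
student | course       
--------+--------------
Helen   | Discrete Math
Aaron   | Databases    
Pete    | NULL         
Quinn   | Statistics   


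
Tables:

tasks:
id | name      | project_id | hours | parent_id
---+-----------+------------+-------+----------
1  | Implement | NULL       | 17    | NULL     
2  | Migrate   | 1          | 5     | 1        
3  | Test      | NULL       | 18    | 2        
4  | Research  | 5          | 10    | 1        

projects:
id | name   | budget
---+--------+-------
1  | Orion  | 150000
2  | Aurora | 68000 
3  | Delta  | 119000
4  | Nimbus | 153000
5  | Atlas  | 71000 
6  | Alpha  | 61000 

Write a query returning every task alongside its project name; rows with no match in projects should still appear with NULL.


LEFT JOIN keeps every row from tasks (the left table); where project_id has no match in projects, the project columns become NULL. Walk through each task:
  - task 1 (Implement): project_id=NULL, no match -> kept with NULL
  - task 2 (Migrate): project_id=1 -> matches Orion
  - task 3 (Test): project_id=NULL, no match -> kept with NULL
  - task 4 (Research): project_id=5 -> matches Atlas
All 4 rows appear; 2 have NULL project.

SQL:
SELECT a.name, b.name AS project
FROM tasks a
LEFT JOIN projects b ON a.project_id = b.id

Result:
name      | project
----------+--------
Implement | NULL   
Migrate   | Orion  
Test      | NULL   
Research  | Atlas  


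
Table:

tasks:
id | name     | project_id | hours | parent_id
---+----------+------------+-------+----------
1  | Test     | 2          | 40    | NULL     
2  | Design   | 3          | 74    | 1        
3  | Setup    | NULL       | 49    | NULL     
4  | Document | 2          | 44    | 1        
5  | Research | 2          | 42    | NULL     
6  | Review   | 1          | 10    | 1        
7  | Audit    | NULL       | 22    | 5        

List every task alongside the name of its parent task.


This is a self-join: tasks is joined to a second copy of itself, matching each row's parent_id to another row's id. Use LEFT JOIN so rows with parent_id=NULL are kept.
  - task 1 (Test): parent_id=NULL -> NULL
  - task 2 (Design): parent_id=1 -> Test
  - task 3 (Setup): parent_id=NULL -> NULL
  - task 4 (Document): parent_id=1 -> Test
  - task 5 (Research): parent_id=NULL -> NULL
  - task 6 (Review): parent_id=1 -> Test
  - task 7 (Audit): parent_id=5 -> Research

SQL:
SELECT a.name AS item, b.name AS parent
FROM tasks a
LEFT JOIN tasks b ON a.parent_id = b.id

Result:
item     | parent  
---------+---------
Test     | NULL    
Design   | Test    
Setup    | NULL    
Document | Test    
Research | NULL    
Review   | Test    
Audit    | Research


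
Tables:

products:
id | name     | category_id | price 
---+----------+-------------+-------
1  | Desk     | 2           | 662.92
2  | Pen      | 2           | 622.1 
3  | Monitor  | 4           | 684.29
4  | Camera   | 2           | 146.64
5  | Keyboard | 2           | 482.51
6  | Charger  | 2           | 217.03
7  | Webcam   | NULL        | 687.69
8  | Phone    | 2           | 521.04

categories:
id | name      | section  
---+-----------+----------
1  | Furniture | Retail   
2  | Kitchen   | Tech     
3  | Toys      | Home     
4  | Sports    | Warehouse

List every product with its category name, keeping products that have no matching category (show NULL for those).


LEFT JOIN keeps every row from products (the left table); where category_id has no match in categories, the category columns become NULL. Walk through each product:
  - product 1 (Desk): category_id=2 -> matches Kitchen
  - product 2 (Pen): category_id=2 -> matches Kitchen
  - product 3 (Monitor): category_id=4 -> matches Sports
  - product 4 (Camera): category_id=2 -> matches Kitchen
  - product 5 (Keyboard): category_id=2 -> matches Kitchen
  - product 6 (Charger): category_id=2 -> matches Kitchen
  - product 7 (Webcam): category_id=NULL, no match -> kept with NULL
  - product 8 (Phone): category_id=2 -> matches Kitchen
All 8 rows appear; 1 has NULL category.

SQL:
SELECT a.name, b.name AS category
FROM products a
LEFT JOIN categories b ON a.category_id = b.id

Result:
name     | category
---------+---------
Desk     | Kitchen 
Pen      | Kitchen 
Monitor  | Sports  
Camera   | Kitchen 
Keyboard | Kitchen 
Charger  | Kitchen 
Webcam   | NULL    
Phone    | Kitchen 
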